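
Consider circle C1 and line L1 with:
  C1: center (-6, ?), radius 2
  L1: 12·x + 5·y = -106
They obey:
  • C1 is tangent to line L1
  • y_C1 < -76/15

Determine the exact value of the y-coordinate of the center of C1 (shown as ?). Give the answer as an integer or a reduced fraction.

1. [C1‖L1]  y_C1² + (68/5)y_C1 + 96/5 = 0  ⇒  y_C1 = -12 or -8/5
2. given y_C1 < -76/15: keep -12

-12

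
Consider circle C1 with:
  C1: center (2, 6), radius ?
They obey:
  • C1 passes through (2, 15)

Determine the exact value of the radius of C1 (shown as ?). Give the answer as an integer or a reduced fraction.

9

1. [C1∋P]  r_C1² − 81 = 0  ⇒  r_C1 = 9 (r>0 drops 1)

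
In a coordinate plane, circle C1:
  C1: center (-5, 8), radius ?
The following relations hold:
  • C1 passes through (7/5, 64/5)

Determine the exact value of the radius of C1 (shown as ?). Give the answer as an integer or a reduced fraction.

1. [C1∋P]  r_C1² − 64 = 0  ⇒  r_C1 = 8 (r>0 drops 1)

8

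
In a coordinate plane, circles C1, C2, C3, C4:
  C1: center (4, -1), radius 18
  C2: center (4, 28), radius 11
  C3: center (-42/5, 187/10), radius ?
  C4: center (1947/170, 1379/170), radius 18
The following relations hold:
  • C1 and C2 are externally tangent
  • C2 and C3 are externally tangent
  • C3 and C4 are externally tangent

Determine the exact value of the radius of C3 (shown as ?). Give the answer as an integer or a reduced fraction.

1. [ext C2·C3]  r_C3² + 22r_C3 − 477/4 = 0  ⇒  r_C3 = 9/2 (r>0 drops 1)
2. [ext C3·C4]  r_C3² + 36r_C3 − 729/4 = 0  ⇒  r_C3 = 9/2 (r>0 drops 1)

9/2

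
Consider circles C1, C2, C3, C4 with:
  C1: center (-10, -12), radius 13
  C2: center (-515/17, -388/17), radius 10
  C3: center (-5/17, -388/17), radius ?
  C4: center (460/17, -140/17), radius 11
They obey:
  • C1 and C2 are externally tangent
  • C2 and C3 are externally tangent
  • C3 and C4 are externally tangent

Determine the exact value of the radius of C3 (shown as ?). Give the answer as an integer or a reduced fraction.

20

1. [ext C2·C3]  r_C3² + 20r_C3 − 800 = 0  ⇒  r_C3 = 20 (r>0 drops 1)
2. [ext C3·C4]  r_C3² + 22r_C3 − 840 = 0  ⇒  r_C3 = 20 (r>0 drops 1)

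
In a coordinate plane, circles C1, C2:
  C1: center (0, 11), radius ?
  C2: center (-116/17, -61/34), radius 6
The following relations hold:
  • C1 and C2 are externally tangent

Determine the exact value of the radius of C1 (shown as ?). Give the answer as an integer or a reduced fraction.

17/2

1. [ext C1·C2]  r_C1² + 12r_C1 − 697/4 = 0  ⇒  r_C1 = 17/2 (r>0 drops 1)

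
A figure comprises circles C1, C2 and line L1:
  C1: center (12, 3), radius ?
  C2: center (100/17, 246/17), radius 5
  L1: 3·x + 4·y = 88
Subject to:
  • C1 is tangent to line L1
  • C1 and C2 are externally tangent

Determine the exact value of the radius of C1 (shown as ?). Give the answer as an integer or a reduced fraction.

1. [C1‖L1]  r_C1² − 64 = 0  ⇒  r_C1 = 8 (r>0 drops 1)
2. [ext C1·C2]  r_C1² + 10r_C1 − 144 = 0  ⇒  r_C1 = 8 (r>0 drops 1)

8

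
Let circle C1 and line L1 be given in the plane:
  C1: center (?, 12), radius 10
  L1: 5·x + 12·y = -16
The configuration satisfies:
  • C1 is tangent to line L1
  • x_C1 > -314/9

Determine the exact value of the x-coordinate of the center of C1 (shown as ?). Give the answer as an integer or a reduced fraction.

-6

1. [C1‖L1]  x_C1² + 64x_C1 + 348 = 0  ⇒  x_C1 = -58 or -6
2. given x_C1 > -314/9: keep -6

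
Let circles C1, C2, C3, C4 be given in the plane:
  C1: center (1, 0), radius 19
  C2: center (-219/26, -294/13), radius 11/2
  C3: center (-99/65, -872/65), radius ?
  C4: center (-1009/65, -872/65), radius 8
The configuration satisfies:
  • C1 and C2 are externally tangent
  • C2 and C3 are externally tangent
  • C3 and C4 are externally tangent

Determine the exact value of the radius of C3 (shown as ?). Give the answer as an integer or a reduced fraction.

1. [ext C2·C3]  r_C3² + 11r_C3 − 102 = 0  ⇒  r_C3 = 6 (r>0 drops 1)
2. [ext C3·C4]  r_C3² + 16r_C3 − 132 = 0  ⇒  r_C3 = 6 (r>0 drops 1)

6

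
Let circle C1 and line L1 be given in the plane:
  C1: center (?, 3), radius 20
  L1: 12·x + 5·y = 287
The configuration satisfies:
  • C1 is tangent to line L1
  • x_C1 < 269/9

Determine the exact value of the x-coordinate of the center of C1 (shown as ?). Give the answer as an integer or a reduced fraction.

1. [C1‖L1]  x_C1² − (136/3)x_C1 + 133/3 = 0  ⇒  x_C1 = 1 or 133/3
2. given x_C1 < 269/9: keep 1

1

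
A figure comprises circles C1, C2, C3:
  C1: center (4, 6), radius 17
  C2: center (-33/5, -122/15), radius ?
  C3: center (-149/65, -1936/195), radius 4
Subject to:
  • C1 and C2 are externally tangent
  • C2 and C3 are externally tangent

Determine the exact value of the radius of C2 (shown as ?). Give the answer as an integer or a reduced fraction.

2/3

1. [ext C1·C2]  r_C2² + 34r_C2 − 208/9 = 0  ⇒  r_C2 = 2/3 (r>0 drops 1)
2. [ext C2·C3]  r_C2² + 8r_C2 − 52/9 = 0  ⇒  r_C2 = 2/3 (r>0 drops 1)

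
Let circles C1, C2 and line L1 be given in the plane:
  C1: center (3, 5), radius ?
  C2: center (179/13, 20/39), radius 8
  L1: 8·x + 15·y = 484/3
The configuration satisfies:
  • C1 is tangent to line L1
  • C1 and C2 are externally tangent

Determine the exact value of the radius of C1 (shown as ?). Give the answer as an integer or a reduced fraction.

11/3

1. [C1‖L1]  r_C1² − 121/9 = 0  ⇒  r_C1 = 11/3 (r>0 drops 1)
2. [ext C1·C2]  r_C1² + 16r_C1 − 649/9 = 0  ⇒  r_C1 = 11/3 (r>0 drops 1)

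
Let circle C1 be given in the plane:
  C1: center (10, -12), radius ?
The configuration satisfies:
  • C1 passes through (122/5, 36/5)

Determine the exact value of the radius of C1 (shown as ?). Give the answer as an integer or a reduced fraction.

1. [C1∋P]  r_C1² − 576 = 0  ⇒  r_C1 = 24 (r>0 drops 1)

24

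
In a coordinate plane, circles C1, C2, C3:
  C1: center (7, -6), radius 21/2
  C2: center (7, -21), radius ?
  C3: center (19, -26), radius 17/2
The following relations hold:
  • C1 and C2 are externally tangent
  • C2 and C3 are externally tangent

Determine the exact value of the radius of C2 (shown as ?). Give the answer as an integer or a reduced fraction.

9/2

1. [ext C1·C2]  r_C2² + 21r_C2 − 459/4 = 0  ⇒  r_C2 = 9/2 (r>0 drops 1)
2. [ext C2·C3]  r_C2² + 17r_C2 − 387/4 = 0  ⇒  r_C2 = 9/2 (r>0 drops 1)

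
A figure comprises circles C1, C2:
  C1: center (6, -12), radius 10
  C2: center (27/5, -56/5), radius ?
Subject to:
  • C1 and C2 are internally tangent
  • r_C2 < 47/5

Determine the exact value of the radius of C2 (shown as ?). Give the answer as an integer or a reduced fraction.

1. [int C1,C2]  r_C2² − 20r_C2 + 99 = 0  ⇒  r_C2 = 9 or 11
2. given r_C2 < 47/5: keep 9

9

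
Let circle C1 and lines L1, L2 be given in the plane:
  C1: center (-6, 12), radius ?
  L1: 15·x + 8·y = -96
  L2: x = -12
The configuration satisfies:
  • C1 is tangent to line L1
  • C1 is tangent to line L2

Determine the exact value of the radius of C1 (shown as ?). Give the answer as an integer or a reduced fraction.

6

1. [C1‖L1]  r_C1² − 36 = 0  ⇒  r_C1 = 6 (r>0 drops 1)
2. [C1‖L2]  r_C1² − 36 = 0  ⇒  r_C1 = 6 (r>0 drops 1)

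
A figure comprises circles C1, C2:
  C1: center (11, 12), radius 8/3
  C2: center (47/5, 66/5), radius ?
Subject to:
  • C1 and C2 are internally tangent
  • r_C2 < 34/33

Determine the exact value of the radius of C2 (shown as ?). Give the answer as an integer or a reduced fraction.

2/3

1. [int C1,C2]  r_C2² − (16/3)r_C2 + 28/9 = 0  ⇒  r_C2 = 2/3 or 14/3
2. given r_C2 < 34/33: keep 2/3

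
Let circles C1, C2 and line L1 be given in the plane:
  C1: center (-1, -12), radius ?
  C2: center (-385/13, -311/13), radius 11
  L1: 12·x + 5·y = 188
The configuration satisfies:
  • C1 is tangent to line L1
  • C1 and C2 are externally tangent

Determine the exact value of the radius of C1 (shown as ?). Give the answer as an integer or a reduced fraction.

1. [C1‖L1]  r_C1² − 400 = 0  ⇒  r_C1 = 20 (r>0 drops 1)
2. [ext C1·C2]  r_C1² + 22r_C1 − 840 = 0  ⇒  r_C1 = 20 (r>0 drops 1)

20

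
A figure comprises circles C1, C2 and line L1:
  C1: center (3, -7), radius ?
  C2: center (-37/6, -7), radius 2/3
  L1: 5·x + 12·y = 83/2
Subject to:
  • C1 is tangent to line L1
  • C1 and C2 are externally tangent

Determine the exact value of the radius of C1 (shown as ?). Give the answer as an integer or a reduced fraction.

1. [C1‖L1]  r_C1² − 289/4 = 0  ⇒  r_C1 = 17/2 (r>0 drops 1)
2. [ext C1·C2]  r_C1² + (4/3)r_C1 − 1003/12 = 0  ⇒  r_C1 = 17/2 (r>0 drops 1)

17/2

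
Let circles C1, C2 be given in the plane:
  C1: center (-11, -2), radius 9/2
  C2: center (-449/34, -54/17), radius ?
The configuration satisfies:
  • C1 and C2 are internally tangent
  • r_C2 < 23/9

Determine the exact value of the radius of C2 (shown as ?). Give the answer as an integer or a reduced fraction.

2

1. [int C1,C2]  r_C2² − 9r_C2 + 14 = 0  ⇒  r_C2 = 2 or 7
2. given r_C2 < 23/9: keep 2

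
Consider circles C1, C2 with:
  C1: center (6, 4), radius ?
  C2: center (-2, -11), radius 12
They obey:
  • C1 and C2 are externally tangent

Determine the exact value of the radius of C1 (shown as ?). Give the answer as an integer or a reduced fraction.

1. [ext C1·C2]  r_C1² + 24r_C1 − 145 = 0  ⇒  r_C1 = 5 (r>0 drops 1)

5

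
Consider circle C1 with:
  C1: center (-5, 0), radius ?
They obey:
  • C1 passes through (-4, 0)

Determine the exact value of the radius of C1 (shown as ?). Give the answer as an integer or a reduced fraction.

1

1. [C1∋P]  r_C1² − 1 = 0  ⇒  r_C1 = 1 (r>0 drops 1)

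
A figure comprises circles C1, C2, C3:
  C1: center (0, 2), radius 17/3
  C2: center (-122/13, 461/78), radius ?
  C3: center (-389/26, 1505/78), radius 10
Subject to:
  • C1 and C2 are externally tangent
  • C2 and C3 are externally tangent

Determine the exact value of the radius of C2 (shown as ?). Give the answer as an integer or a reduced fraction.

1. [ext C1·C2]  r_C2² + (34/3)r_C2 − 285/4 = 0  ⇒  r_C2 = 9/2 (r>0 drops 1)
2. [ext C2·C3]  r_C2² + 20r_C2 − 441/4 = 0  ⇒  r_C2 = 9/2 (r>0 drops 1)

9/2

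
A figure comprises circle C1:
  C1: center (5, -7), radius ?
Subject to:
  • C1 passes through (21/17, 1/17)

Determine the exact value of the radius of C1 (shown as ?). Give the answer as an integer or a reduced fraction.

8

1. [C1∋P]  r_C1² − 64 = 0  ⇒  r_C1 = 8 (r>0 drops 1)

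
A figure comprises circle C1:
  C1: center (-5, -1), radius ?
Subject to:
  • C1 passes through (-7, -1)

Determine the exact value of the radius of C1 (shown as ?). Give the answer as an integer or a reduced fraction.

1. [C1∋P]  r_C1² − 4 = 0  ⇒  r_C1 = 2 (r>0 drops 1)

2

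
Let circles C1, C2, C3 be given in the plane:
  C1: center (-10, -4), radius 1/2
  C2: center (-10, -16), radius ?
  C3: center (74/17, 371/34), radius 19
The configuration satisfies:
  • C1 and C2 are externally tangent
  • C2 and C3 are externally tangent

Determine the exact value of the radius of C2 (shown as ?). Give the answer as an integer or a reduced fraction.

23/2

1. [ext C1·C2]  r_C2² + 1r_C2 − 575/4 = 0  ⇒  r_C2 = 23/2 (r>0 drops 1)
2. [ext C2·C3]  r_C2² + 38r_C2 − 2277/4 = 0  ⇒  r_C2 = 23/2 (r>0 drops 1)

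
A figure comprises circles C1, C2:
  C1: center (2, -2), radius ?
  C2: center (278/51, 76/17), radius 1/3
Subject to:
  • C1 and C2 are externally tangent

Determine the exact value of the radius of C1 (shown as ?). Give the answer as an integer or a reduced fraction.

1. [ext C1·C2]  r_C1² + (2/3)r_C1 − 161/3 = 0  ⇒  r_C1 = 7 (r>0 drops 1)

7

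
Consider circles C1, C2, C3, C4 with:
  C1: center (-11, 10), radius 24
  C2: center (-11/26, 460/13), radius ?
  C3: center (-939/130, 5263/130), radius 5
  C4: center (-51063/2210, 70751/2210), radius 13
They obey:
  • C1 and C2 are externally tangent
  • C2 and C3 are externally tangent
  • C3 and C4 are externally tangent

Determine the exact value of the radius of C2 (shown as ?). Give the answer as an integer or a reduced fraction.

1. [ext C1·C2]  r_C2² + 48r_C2 − 721/4 = 0  ⇒  r_C2 = 7/2 (r>0 drops 1)
2. [ext C2·C3]  r_C2² + 10r_C2 − 189/4 = 0  ⇒  r_C2 = 7/2 (r>0 drops 1)

7/2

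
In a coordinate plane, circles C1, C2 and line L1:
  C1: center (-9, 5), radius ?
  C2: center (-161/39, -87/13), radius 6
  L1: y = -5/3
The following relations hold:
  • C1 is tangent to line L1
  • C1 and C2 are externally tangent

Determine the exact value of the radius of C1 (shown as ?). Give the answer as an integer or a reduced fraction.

1. [C1‖L1]  r_C1² − 400/9 = 0  ⇒  r_C1 = 20/3 (r>0 drops 1)
2. [ext C1·C2]  r_C1² + 12r_C1 − 1120/9 = 0  ⇒  r_C1 = 20/3 (r>0 drops 1)

20/3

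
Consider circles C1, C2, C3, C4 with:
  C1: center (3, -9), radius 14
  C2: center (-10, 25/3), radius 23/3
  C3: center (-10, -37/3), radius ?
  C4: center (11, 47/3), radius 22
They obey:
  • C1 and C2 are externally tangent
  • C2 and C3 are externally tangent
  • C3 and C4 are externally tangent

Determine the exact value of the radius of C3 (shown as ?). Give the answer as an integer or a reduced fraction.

13

1. [ext C2·C3]  r_C3² + (46/3)r_C3 − 1105/3 = 0  ⇒  r_C3 = 13 (r>0 drops 1)
2. [ext C3·C4]  r_C3² + 44r_C3 − 741 = 0  ⇒  r_C3 = 13 (r>0 drops 1)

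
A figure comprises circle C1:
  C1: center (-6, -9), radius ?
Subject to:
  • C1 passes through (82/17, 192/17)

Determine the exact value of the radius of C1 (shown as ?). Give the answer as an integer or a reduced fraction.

1. [C1∋P]  r_C1² − 529 = 0  ⇒  r_C1 = 23 (r>0 drops 1)

23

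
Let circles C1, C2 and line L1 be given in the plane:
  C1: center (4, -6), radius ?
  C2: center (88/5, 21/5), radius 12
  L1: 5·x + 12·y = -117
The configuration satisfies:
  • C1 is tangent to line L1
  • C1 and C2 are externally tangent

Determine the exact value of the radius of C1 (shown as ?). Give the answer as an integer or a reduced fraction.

5

1. [C1‖L1]  r_C1² − 25 = 0  ⇒  r_C1 = 5 (r>0 drops 1)
2. [ext C1·C2]  r_C1² + 24r_C1 − 145 = 0  ⇒  r_C1 = 5 (r>0 drops 1)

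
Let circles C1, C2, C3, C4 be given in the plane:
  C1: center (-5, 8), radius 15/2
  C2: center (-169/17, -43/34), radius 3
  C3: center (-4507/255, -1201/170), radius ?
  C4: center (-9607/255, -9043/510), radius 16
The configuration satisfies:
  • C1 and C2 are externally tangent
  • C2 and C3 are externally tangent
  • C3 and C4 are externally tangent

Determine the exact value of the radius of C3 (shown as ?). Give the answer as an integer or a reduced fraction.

1. [ext C2·C3]  r_C3² + 6r_C3 − 760/9 = 0  ⇒  r_C3 = 20/3 (r>0 drops 1)
2. [ext C3·C4]  r_C3² + 32r_C3 − 2320/9 = 0  ⇒  r_C3 = 20/3 (r>0 drops 1)

20/3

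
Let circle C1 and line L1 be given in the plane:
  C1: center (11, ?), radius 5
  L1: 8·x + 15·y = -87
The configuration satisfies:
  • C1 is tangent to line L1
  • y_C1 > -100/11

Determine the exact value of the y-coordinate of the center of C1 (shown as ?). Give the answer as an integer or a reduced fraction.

1. [C1‖L1]  y_C1² + (70/3)y_C1 + 104 = 0  ⇒  y_C1 = -52/3 or -6
2. given y_C1 > -100/11: keep -6

-6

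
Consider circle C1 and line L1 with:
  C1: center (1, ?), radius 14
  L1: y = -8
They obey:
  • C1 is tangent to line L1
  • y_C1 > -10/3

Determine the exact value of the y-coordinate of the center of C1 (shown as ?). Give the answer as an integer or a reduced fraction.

1. [C1‖L1]  y_C1² + 16y_C1 − 132 = 0  ⇒  y_C1 = -22 or 6
2. given y_C1 > -10/3: keep 6

6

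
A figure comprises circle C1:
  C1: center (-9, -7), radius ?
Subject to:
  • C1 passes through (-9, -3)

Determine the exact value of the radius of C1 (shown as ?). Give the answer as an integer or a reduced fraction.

1. [C1∋P]  r_C1² − 16 = 0  ⇒  r_C1 = 4 (r>0 drops 1)

4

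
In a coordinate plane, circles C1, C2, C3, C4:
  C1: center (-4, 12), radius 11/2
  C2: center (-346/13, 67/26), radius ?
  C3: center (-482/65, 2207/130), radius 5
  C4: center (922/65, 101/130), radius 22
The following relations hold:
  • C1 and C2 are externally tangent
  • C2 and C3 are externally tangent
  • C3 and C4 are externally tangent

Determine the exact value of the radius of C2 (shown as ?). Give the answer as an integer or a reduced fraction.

1. [ext C1·C2]  r_C2² + 11r_C2 − 570 = 0  ⇒  r_C2 = 19 (r>0 drops 1)
2. [ext C2·C3]  r_C2² + 10r_C2 − 551 = 0  ⇒  r_C2 = 19 (r>0 drops 1)

19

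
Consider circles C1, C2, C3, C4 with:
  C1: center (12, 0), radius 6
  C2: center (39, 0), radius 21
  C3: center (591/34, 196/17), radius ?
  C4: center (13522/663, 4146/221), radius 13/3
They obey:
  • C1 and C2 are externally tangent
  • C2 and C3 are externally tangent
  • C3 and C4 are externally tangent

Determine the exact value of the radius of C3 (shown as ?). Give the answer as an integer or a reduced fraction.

1. [ext C2·C3]  r_C3² + 42r_C3 − 637/4 = 0  ⇒  r_C3 = 7/2 (r>0 drops 1)
2. [ext C3·C4]  r_C3² + (26/3)r_C3 − 511/12 = 0  ⇒  r_C3 = 7/2 (r>0 drops 1)

7/2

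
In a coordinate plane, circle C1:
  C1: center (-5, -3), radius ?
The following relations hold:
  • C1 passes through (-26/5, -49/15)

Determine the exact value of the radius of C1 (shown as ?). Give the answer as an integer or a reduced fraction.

1. [C1∋P]  r_C1² − 1/9 = 0  ⇒  r_C1 = 1/3 (r>0 drops 1)

1/3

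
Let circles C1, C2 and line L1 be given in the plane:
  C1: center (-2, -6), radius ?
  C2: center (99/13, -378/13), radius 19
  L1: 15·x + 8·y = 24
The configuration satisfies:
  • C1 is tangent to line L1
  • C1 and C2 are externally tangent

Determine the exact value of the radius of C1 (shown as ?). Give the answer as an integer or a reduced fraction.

6

1. [C1‖L1]  r_C1² − 36 = 0  ⇒  r_C1 = 6 (r>0 drops 1)
2. [ext C1·C2]  r_C1² + 38r_C1 − 264 = 0  ⇒  r_C1 = 6 (r>0 drops 1)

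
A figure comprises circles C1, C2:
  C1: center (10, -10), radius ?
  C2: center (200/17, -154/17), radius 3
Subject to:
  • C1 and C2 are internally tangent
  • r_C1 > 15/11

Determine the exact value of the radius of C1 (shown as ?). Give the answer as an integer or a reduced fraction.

5

1. [int C1,C2]  r_C1² − 6r_C1 + 5 = 0  ⇒  r_C1 = 1 or 5
2. given r_C1 > 15/11: keep 5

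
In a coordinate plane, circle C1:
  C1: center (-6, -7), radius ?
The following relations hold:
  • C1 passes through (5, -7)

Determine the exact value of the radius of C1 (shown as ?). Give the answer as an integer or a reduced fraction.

1. [C1∋P]  r_C1² − 121 = 0  ⇒  r_C1 = 11 (r>0 drops 1)

11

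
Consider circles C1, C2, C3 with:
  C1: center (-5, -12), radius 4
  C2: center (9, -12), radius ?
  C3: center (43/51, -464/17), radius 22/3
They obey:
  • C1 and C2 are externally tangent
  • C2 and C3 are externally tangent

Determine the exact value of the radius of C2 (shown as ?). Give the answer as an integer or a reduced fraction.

1. [ext C1·C2]  r_C2² + 8r_C2 − 180 = 0  ⇒  r_C2 = 10 (r>0 drops 1)
2. [ext C2·C3]  r_C2² + (44/3)r_C2 − 740/3 = 0  ⇒  r_C2 = 10 (r>0 drops 1)

10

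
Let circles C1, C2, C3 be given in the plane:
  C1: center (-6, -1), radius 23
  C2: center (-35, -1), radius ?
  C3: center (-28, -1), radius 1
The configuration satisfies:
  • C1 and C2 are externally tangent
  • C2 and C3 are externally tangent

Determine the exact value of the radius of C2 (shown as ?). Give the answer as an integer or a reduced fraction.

6

1. [ext C1·C2]  r_C2² + 46r_C2 − 312 = 0  ⇒  r_C2 = 6 (r>0 drops 1)
2. [ext C2·C3]  r_C2² + 2r_C2 − 48 = 0  ⇒  r_C2 = 6 (r>0 drops 1)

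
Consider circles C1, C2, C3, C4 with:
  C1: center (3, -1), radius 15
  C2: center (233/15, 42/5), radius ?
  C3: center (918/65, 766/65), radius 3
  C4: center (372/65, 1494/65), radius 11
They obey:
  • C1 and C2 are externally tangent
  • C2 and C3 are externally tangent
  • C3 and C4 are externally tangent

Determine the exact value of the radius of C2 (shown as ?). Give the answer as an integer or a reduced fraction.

2/3

1. [ext C1·C2]  r_C2² + 30r_C2 − 184/9 = 0  ⇒  r_C2 = 2/3 (r>0 drops 1)
2. [ext C2·C3]  r_C2² + 6r_C2 − 40/9 = 0  ⇒  r_C2 = 2/3 (r>0 drops 1)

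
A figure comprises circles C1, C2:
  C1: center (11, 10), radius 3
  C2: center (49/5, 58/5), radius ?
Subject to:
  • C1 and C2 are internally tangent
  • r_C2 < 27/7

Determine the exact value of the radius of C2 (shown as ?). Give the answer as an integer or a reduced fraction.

1. [int C1,C2]  r_C2² − 6r_C2 + 5 = 0  ⇒  r_C2 = 1 or 5
2. given r_C2 < 27/7: keep 1

1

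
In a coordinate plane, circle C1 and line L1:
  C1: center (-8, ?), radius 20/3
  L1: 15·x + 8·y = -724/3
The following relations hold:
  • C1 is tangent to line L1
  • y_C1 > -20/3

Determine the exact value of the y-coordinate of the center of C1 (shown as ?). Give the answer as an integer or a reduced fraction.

-1

1. [C1‖L1]  y_C1² + (91/3)y_C1 + 88/3 = 0  ⇒  y_C1 = -88/3 or -1
2. given y_C1 > -20/3: keep -1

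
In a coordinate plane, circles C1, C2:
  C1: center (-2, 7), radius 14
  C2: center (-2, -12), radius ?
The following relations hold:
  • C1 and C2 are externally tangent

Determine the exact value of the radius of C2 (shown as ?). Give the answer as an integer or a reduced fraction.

1. [ext C1·C2]  r_C2² + 28r_C2 − 165 = 0  ⇒  r_C2 = 5 (r>0 drops 1)

5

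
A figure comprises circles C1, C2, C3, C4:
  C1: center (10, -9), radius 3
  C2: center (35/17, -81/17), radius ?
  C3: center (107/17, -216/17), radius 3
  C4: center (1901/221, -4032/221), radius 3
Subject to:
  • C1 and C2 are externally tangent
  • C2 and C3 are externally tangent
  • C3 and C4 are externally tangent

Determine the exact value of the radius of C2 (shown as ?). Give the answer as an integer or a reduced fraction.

1. [ext C1·C2]  r_C2² + 6r_C2 − 72 = 0  ⇒  r_C2 = 6 (r>0 drops 1)
2. [ext C2·C3]  r_C2² + 6r_C2 − 72 = 0  ⇒  r_C2 = 6 (r>0 drops 1)

6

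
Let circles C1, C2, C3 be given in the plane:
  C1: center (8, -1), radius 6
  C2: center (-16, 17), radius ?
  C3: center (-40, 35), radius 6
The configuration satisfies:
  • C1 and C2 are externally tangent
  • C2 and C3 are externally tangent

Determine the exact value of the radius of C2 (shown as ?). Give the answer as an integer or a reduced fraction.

24

1. [ext C1·C2]  r_C2² + 12r_C2 − 864 = 0  ⇒  r_C2 = 24 (r>0 drops 1)
2. [ext C2·C3]  r_C2² + 12r_C2 − 864 = 0  ⇒  r_C2 = 24 (r>0 drops 1)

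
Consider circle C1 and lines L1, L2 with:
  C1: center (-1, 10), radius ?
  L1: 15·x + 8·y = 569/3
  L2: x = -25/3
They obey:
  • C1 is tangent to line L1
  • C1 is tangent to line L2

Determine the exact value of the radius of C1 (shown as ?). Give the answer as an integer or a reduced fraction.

22/3

1. [C1‖L1]  r_C1² − 484/9 = 0  ⇒  r_C1 = 22/3 (r>0 drops 1)
2. [C1‖L2]  r_C1² − 484/9 = 0  ⇒  r_C1 = 22/3 (r>0 drops 1)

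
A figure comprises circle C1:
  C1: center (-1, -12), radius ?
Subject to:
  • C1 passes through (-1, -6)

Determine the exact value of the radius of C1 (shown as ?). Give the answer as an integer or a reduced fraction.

6

1. [C1∋P]  r_C1² − 36 = 0  ⇒  r_C1 = 6 (r>0 drops 1)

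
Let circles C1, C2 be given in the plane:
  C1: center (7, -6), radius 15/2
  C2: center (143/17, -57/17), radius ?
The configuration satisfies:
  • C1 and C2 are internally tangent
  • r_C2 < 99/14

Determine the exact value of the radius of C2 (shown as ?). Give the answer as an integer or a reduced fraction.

9/2

1. [int C1,C2]  r_C2² − 15r_C2 + 189/4 = 0  ⇒  r_C2 = 9/2 or 21/2
2. given r_C2 < 99/14: keep 9/2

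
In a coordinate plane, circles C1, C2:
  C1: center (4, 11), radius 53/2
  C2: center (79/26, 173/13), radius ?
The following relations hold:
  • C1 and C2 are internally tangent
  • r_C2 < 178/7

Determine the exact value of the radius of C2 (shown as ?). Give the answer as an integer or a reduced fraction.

1. [int C1,C2]  r_C2² − 53r_C2 + 696 = 0  ⇒  r_C2 = 24 or 29
2. given r_C2 < 178/7: keep 24

24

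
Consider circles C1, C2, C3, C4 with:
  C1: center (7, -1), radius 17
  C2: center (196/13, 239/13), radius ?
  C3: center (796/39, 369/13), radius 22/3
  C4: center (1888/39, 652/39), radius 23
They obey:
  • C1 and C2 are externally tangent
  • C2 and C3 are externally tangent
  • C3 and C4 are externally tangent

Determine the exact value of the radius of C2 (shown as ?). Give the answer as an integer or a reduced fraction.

1. [ext C1·C2]  r_C2² + 34r_C2 − 152 = 0  ⇒  r_C2 = 4 (r>0 drops 1)
2. [ext C2·C3]  r_C2² + (44/3)r_C2 − 224/3 = 0  ⇒  r_C2 = 4 (r>0 drops 1)

4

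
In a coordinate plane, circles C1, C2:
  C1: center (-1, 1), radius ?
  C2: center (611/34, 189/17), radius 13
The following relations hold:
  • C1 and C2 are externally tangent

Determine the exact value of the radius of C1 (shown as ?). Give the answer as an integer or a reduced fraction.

1. [ext C1·C2]  r_C1² + 26r_C1 − 1173/4 = 0  ⇒  r_C1 = 17/2 (r>0 drops 1)

17/2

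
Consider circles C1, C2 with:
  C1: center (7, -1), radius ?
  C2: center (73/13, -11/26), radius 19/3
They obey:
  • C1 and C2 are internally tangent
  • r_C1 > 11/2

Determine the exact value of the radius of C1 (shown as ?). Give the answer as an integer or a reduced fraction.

47/6

1. [int C1,C2]  r_C1² − (38/3)r_C1 + 1363/36 = 0  ⇒  r_C1 = 29/6 or 47/6
2. given r_C1 > 11/2: keep 47/6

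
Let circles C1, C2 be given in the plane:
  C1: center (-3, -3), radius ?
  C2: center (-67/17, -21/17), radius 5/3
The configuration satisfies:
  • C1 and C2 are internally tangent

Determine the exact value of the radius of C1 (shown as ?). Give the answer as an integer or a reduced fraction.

1. [int C1,C2]  r_C1² − (10/3)r_C1 − 11/9 = 0  ⇒  r_C1 = 11/3 (r>0 drops 1)

11/3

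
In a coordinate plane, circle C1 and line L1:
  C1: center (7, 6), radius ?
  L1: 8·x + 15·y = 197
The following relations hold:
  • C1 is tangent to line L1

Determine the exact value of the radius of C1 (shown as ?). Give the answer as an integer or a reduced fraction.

1. [C1‖L1]  r_C1² − 9 = 0  ⇒  r_C1 = 3 (r>0 drops 1)

3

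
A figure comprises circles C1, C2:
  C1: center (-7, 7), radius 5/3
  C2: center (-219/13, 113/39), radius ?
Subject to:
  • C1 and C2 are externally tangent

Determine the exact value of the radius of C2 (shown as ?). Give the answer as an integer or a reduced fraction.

9

1. [ext C1·C2]  r_C2² + (10/3)r_C2 − 111 = 0  ⇒  r_C2 = 9 (r>0 drops 1)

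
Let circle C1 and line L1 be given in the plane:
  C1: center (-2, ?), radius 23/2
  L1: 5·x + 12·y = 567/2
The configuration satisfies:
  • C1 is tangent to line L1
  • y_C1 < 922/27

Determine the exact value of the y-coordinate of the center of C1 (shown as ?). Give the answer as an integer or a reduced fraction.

12

1. [C1‖L1]  y_C1² − (587/12)y_C1 + 443 = 0  ⇒  y_C1 = 12 or 443/12
2. given y_C1 < 922/27: keep 12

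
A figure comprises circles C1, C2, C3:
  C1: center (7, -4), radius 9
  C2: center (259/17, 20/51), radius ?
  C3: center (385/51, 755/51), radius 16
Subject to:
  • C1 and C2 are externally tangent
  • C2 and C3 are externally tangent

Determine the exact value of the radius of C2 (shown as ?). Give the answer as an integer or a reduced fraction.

1/3

1. [ext C1·C2]  r_C2² + 18r_C2 − 55/9 = 0  ⇒  r_C2 = 1/3 (r>0 drops 1)
2. [ext C2·C3]  r_C2² + 32r_C2 − 97/9 = 0  ⇒  r_C2 = 1/3 (r>0 drops 1)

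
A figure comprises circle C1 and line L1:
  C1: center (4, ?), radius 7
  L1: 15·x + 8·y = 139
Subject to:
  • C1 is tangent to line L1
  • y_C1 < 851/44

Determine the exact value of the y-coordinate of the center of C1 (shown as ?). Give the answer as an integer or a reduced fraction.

1. [C1‖L1]  y_C1² − (79/4)y_C1 − 495/4 = 0  ⇒  y_C1 = -5 or 99/4
2. given y_C1 < 851/44: keep -5

-5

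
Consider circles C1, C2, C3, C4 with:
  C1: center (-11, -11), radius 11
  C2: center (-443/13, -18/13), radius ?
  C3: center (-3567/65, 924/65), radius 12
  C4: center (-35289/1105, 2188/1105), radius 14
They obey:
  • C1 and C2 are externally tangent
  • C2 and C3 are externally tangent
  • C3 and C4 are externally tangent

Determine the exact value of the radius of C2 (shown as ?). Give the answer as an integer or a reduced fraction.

14

1. [ext C1·C2]  r_C2² + 22r_C2 − 504 = 0  ⇒  r_C2 = 14 (r>0 drops 1)
2. [ext C2·C3]  r_C2² + 24r_C2 − 532 = 0  ⇒  r_C2 = 14 (r>0 drops 1)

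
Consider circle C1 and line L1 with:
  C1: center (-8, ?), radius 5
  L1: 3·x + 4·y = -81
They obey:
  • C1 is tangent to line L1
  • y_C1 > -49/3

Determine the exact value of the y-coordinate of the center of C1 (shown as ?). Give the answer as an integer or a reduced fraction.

1. [C1‖L1]  y_C1² + (57/2)y_C1 + 164 = 0  ⇒  y_C1 = -41/2 or -8
2. given y_C1 > -49/3: keep -8

-8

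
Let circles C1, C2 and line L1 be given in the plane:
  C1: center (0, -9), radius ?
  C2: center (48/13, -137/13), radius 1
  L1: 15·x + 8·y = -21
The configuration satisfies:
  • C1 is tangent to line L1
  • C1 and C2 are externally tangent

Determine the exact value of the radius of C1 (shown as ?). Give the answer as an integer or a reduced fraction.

1. [C1‖L1]  r_C1² − 9 = 0  ⇒  r_C1 = 3 (r>0 drops 1)
2. [ext C1·C2]  r_C1² + 2r_C1 − 15 = 0  ⇒  r_C1 = 3 (r>0 drops 1)

3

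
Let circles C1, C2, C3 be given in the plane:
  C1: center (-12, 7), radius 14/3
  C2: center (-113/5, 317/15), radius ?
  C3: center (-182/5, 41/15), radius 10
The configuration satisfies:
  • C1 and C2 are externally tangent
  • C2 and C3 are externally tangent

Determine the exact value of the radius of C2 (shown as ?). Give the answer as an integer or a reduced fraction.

1. [ext C1·C2]  r_C2² + (28/3)r_C2 − 871/3 = 0  ⇒  r_C2 = 13 (r>0 drops 1)
2. [ext C2·C3]  r_C2² + 20r_C2 − 429 = 0  ⇒  r_C2 = 13 (r>0 drops 1)

13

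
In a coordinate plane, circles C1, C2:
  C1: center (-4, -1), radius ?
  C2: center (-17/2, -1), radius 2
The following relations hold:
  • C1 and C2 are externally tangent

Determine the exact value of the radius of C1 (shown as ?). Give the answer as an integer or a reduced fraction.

5/2

1. [ext C1·C2]  r_C1² + 4r_C1 − 65/4 = 0  ⇒  r_C1 = 5/2 (r>0 drops 1)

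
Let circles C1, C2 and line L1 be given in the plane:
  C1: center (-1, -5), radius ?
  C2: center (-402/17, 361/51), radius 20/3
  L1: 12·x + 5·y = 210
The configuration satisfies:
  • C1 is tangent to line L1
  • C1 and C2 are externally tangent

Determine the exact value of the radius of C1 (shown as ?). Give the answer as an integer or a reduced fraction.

1. [C1‖L1]  r_C1² − 361 = 0  ⇒  r_C1 = 19 (r>0 drops 1)
2. [ext C1·C2]  r_C1² + (40/3)r_C1 − 1843/3 = 0  ⇒  r_C1 = 19 (r>0 drops 1)

19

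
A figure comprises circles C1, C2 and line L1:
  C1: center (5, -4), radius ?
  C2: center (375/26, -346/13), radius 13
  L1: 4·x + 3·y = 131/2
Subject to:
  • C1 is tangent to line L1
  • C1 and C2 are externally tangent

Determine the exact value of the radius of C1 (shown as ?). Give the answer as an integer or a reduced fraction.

1. [C1‖L1]  r_C1² − 529/4 = 0  ⇒  r_C1 = 23/2 (r>0 drops 1)
2. [ext C1·C2]  r_C1² + 26r_C1 − 1725/4 = 0  ⇒  r_C1 = 23/2 (r>0 drops 1)

23/2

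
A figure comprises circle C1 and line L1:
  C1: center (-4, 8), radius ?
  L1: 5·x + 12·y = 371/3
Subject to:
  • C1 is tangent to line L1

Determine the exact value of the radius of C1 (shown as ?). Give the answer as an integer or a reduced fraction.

1. [C1‖L1]  r_C1² − 121/9 = 0  ⇒  r_C1 = 11/3 (r>0 drops 1)

11/3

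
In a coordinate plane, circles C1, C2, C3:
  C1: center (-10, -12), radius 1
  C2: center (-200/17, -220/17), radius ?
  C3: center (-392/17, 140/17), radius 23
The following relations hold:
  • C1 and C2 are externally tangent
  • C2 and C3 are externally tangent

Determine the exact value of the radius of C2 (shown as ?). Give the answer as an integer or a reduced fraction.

1. [ext C1·C2]  r_C2² + 2r_C2 − 3 = 0  ⇒  r_C2 = 1 (r>0 drops 1)
2. [ext C2·C3]  r_C2² + 46r_C2 − 47 = 0  ⇒  r_C2 = 1 (r>0 drops 1)

1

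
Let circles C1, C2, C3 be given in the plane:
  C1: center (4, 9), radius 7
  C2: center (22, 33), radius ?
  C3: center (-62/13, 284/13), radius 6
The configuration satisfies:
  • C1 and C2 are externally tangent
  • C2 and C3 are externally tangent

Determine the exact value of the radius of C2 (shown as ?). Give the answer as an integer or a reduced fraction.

1. [ext C1·C2]  r_C2² + 14r_C2 − 851 = 0  ⇒  r_C2 = 23 (r>0 drops 1)
2. [ext C2·C3]  r_C2² + 12r_C2 − 805 = 0  ⇒  r_C2 = 23 (r>0 drops 1)

23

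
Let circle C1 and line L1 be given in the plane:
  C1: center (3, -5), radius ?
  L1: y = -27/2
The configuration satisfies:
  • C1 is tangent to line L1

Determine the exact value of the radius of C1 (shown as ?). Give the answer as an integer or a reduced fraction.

1. [C1‖L1]  r_C1² − 289/4 = 0  ⇒  r_C1 = 17/2 (r>0 drops 1)

17/2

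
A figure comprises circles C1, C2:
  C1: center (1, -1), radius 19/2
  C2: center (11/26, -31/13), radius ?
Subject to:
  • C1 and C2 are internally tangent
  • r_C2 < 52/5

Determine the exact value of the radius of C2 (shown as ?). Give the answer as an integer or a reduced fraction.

1. [int C1,C2]  r_C2² − 19r_C2 + 88 = 0  ⇒  r_C2 = 8 or 11
2. given r_C2 < 52/5: keep 8

8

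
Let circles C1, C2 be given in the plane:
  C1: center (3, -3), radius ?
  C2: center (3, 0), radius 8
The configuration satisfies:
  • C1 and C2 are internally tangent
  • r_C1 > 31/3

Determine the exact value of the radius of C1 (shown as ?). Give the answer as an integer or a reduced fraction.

11

1. [int C1,C2]  r_C1² − 16r_C1 + 55 = 0  ⇒  r_C1 = 5 or 11
2. given r_C1 > 31/3: keep 11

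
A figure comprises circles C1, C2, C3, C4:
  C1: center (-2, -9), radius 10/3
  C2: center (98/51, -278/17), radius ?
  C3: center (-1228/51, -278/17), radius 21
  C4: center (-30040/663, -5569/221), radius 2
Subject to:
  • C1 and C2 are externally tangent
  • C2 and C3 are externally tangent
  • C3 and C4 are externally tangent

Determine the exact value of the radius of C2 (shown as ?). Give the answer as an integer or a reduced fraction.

5

1. [ext C1·C2]  r_C2² + (20/3)r_C2 − 175/3 = 0  ⇒  r_C2 = 5 (r>0 drops 1)
2. [ext C2·C3]  r_C2² + 42r_C2 − 235 = 0  ⇒  r_C2 = 5 (r>0 drops 1)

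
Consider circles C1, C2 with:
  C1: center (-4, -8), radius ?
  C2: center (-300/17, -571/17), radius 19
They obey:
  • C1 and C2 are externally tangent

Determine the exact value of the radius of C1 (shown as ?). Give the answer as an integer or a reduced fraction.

10

1. [ext C1·C2]  r_C1² + 38r_C1 − 480 = 0  ⇒  r_C1 = 10 (r>0 drops 1)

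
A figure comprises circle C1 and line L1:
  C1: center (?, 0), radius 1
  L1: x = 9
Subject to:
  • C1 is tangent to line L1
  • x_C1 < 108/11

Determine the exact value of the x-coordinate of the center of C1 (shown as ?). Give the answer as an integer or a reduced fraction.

1. [C1‖L1]  x_C1² − 18x_C1 + 80 = 0  ⇒  x_C1 = 8 or 10
2. given x_C1 < 108/11: keep 8

8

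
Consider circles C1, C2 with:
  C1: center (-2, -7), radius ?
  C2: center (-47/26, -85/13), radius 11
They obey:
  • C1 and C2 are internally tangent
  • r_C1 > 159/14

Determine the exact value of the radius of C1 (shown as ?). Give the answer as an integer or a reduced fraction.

23/2

1. [int C1,C2]  r_C1² − 22r_C1 + 483/4 = 0  ⇒  r_C1 = 21/2 or 23/2
2. given r_C1 > 159/14: keep 23/2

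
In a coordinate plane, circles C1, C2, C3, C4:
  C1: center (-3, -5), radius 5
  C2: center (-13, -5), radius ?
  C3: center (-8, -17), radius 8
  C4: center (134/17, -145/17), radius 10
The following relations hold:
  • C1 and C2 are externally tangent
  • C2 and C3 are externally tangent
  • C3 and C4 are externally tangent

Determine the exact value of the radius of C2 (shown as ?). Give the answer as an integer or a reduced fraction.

5

1. [ext C1·C2]  r_C2² + 10r_C2 − 75 = 0  ⇒  r_C2 = 5 (r>0 drops 1)
2. [ext C2·C3]  r_C2² + 16r_C2 − 105 = 0  ⇒  r_C2 = 5 (r>0 drops 1)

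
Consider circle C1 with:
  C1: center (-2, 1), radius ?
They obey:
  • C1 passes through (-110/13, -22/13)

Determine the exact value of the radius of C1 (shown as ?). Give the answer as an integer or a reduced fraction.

7

1. [C1∋P]  r_C1² − 49 = 0  ⇒  r_C1 = 7 (r>0 drops 1)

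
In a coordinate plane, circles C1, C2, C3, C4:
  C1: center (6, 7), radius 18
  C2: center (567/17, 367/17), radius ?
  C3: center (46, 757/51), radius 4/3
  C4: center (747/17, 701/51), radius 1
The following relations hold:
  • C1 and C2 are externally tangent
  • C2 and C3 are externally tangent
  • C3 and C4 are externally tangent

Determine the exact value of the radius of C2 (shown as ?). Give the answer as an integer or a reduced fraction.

13

1. [ext C1·C2]  r_C2² + 36r_C2 − 637 = 0  ⇒  r_C2 = 13 (r>0 drops 1)
2. [ext C2·C3]  r_C2² + (8/3)r_C2 − 611/3 = 0  ⇒  r_C2 = 13 (r>0 drops 1)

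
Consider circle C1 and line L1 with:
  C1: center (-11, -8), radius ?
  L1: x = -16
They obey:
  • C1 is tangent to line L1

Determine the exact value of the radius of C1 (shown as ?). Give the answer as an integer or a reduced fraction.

5

1. [C1‖L1]  r_C1² − 25 = 0  ⇒  r_C1 = 5 (r>0 drops 1)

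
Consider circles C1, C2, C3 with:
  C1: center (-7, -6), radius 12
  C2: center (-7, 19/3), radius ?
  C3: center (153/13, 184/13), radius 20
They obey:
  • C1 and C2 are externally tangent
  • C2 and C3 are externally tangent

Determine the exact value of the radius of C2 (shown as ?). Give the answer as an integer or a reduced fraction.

1/3

1. [ext C1·C2]  r_C2² + 24r_C2 − 73/9 = 0  ⇒  r_C2 = 1/3 (r>0 drops 1)
2. [ext C2·C3]  r_C2² + 40r_C2 − 121/9 = 0  ⇒  r_C2 = 1/3 (r>0 drops 1)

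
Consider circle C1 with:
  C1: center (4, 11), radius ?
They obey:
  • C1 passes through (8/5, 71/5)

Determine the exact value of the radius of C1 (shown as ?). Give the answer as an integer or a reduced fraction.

1. [C1∋P]  r_C1² − 16 = 0  ⇒  r_C1 = 4 (r>0 drops 1)

4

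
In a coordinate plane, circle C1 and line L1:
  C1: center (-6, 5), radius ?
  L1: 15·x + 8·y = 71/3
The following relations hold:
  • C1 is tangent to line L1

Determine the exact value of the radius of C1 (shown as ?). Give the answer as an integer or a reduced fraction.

13/3

1. [C1‖L1]  r_C1² − 169/9 = 0  ⇒  r_C1 = 13/3 (r>0 drops 1)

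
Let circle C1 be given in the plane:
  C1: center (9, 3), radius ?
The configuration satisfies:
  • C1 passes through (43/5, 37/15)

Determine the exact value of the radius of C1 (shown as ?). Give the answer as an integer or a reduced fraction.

1. [C1∋P]  r_C1² − 4/9 = 0  ⇒  r_C1 = 2/3 (r>0 drops 1)

2/3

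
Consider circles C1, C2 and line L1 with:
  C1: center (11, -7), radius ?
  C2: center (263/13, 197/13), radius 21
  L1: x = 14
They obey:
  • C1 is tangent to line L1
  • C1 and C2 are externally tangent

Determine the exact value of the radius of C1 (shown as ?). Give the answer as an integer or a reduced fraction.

3

1. [C1‖L1]  r_C1² − 9 = 0  ⇒  r_C1 = 3 (r>0 drops 1)
2. [ext C1·C2]  r_C1² + 42r_C1 − 135 = 0  ⇒  r_C1 = 3 (r>0 drops 1)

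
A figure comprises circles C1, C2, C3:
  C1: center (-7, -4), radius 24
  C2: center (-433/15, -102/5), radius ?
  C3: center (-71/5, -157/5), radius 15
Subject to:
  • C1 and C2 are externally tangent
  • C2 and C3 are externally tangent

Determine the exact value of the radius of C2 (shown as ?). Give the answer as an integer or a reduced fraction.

1. [ext C1·C2]  r_C2² + 48r_C2 − 1540/9 = 0  ⇒  r_C2 = 10/3 (r>0 drops 1)
2. [ext C2·C3]  r_C2² + 30r_C2 − 1000/9 = 0  ⇒  r_C2 = 10/3 (r>0 drops 1)

10/3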